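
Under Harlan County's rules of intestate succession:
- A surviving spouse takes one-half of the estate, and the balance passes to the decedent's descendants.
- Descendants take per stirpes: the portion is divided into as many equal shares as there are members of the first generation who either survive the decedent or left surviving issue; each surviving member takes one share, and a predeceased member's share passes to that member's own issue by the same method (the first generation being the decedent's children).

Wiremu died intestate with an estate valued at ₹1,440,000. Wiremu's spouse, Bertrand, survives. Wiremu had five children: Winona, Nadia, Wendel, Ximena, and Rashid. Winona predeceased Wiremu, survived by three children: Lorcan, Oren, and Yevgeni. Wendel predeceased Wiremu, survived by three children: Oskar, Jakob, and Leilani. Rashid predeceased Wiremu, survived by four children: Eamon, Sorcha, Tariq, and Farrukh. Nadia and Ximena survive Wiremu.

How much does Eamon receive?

Bertrand takes one-half of ₹1,440,000 = ₹720,000. The remaining ₹720,000 passes to the descendants.
The descendants' portion (₹720,000) is divided into 5 shares of ₹144,000: Nadia and Ximena each take ₹144,000; Winona's ₹144,000 share passes to Winona's issue; Wendel's ₹144,000 share passes to Wendel's issue; Rashid's ₹144,000 share passes to Rashid's issue.
Winona's share (₹144,000) is divided into 3 shares of ₹48,000: Lorcan, Oren, and Yevgeni each take ₹48,000.
Wendel's share (₹144,000) is divided into 3 shares of ₹48,000: Oskar, Jakob, and Leilani each take ₹48,000.
Rashid's share (₹144,000) is divided into 4 shares of ₹36,000: Eamon, Sorcha, Tariq, and Farrukh each take ₹36,000.

Eamon receives ₹36,000.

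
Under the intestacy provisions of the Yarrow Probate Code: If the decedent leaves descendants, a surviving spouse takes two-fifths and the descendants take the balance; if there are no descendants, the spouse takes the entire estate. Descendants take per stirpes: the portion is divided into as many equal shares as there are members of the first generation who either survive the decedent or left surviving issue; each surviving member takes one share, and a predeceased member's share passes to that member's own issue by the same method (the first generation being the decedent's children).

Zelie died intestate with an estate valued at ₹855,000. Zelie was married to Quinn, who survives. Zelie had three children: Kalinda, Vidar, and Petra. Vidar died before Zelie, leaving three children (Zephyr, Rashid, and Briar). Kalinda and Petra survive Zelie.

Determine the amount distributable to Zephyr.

Quinn takes two-fifths of ₹855,000 = ₹342,000. The remaining ₹513,000 passes to the descendants.
The descendants' portion (₹513,000) is divided into 3 shares of ₹171,000: Kalinda and Petra each take ₹171,000; Vidar's ₹171,000 share passes to Vidar's issue.
Vidar's share (₹171,000) is divided into 3 shares of ₹57,000: Zephyr, Rashid, and Briar each take ₹57,000.

Zephyr receives ₹57,000.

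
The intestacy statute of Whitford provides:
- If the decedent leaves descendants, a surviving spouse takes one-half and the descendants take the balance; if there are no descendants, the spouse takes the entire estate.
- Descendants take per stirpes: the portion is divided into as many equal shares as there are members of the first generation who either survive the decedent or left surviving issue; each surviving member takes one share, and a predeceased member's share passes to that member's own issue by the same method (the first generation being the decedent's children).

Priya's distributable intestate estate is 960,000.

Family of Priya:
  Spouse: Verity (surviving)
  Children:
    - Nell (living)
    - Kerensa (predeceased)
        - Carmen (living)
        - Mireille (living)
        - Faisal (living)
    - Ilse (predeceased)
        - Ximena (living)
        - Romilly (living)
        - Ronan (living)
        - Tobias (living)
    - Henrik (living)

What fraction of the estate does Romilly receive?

Romilly receives 1/32 of the estate.

Verity takes one-half of 960,000 = 480,000. The remaining 480,000 passes to the descendants.
The descendants' portion (480,000) is divided into 4 shares of 120,000: Nell and Henrik each take 120,000; Kerensa's 120,000 share passes to Kerensa's issue; Ilse's 120,000 share passes to Ilse's issue.
Kerensa's share (120,000) is divided into 3 shares of 40,000: Carmen, Mireille, and Faisal each take 40,000.
Ilse's share (120,000) is divided into 4 shares of 30,000: Ximena, Romilly, Ronan, and Tobias each take 30,000.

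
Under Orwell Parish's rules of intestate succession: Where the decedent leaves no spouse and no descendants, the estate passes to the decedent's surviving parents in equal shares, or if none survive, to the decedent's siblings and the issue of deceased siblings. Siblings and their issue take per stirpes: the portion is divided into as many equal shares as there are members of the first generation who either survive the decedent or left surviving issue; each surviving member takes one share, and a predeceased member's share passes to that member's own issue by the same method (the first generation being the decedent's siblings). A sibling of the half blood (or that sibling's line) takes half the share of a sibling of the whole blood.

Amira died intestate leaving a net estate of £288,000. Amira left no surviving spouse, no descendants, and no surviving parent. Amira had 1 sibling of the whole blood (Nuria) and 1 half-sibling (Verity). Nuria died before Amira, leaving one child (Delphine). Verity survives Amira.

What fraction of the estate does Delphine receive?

Delphine receives 2/3 of the estate.

The entire £288,000 passes to the siblings and their issue.
Counting each half-blood sibling's line as half a unit, there are 3/2 units in £288,000, so one unit is £192,000. Whole-blood lines (Nuria) take £192,000 each; half-blood lines (Verity) take £96,000 each.
Nuria's share (£192,000) passes entirely to Delphine.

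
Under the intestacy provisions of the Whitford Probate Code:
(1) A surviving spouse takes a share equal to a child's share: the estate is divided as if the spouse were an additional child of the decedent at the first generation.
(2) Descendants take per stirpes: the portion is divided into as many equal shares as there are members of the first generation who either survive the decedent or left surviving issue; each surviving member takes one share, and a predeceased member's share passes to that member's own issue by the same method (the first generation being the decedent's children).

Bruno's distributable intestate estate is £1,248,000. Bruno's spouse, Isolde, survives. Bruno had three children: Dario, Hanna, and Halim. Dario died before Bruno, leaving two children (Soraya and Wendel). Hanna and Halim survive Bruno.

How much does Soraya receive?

The spouse counts as an additional share at the children's level, so there are 4 primary shares of £312,000. Isolde takes one such share (£312,000).
The children's combined portion (£936,000) is divided into 3 shares of £312,000: Hanna and Halim each take £312,000; Dario's £312,000 share passes to Dario's issue.
Dario's share (£312,000) is divided into 2 shares of £156,000: Soraya and Wendel each take £156,000.

Soraya receives £156,000.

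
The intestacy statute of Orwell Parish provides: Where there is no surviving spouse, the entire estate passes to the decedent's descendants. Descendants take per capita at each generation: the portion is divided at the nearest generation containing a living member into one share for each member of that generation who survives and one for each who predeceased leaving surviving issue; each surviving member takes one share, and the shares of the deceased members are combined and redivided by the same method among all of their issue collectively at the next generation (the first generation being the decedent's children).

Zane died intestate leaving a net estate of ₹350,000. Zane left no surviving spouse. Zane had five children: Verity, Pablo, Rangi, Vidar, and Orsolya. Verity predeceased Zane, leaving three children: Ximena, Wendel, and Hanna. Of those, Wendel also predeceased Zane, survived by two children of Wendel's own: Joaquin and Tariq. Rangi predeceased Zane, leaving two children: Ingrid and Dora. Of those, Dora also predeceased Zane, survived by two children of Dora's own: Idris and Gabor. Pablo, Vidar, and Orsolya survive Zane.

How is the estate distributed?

Ximena: ₹28,000; Joaquin: ₹14,000; Tariq: ₹14,000; Hanna: ₹28,000; Pablo: ₹70,000; Ingrid: ₹28,000; Idris: ₹14,000; Gabor: ₹14,000; Vidar: ₹70,000; Orsolya: ₹70,000

The entire ₹350,000 passes to the descendants.
That amount (₹350,000) is divided at the children's generation into 5 shares of ₹70,000. Pablo, Vidar, and Orsolya each take ₹70,000. The 2 shares of the deceased (Verity and Rangi) are combined into a pool of ₹140,000.
That pool (₹140,000) is divided at the grandchildren's generation into 5 shares of ₹28,000. Ximena, Hanna, and Ingrid each take ₹28,000. The 2 shares of the deceased (Wendel and Dora) are combined into a pool of ₹56,000.
That pool (₹56,000) is divided at the great-grandchildren's generation equally among Joaquin, Tariq, Idris, and Gabor: ₹14,000 each.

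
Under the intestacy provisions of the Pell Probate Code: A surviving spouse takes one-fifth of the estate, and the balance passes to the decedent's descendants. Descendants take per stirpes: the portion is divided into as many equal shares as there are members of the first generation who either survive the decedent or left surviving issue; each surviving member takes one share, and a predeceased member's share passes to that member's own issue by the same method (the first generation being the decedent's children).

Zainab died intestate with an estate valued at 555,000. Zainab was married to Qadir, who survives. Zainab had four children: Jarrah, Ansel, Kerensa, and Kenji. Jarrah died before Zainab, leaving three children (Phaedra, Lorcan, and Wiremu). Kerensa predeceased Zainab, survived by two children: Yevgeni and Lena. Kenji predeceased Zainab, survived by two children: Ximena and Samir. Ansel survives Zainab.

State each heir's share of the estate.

Qadir: 111,000; Phaedra: 37,000; Lorcan: 37,000; Wiremu: 37,000; Ansel: 111,000; Yevgeni: 55,500; Lena: 55,500; Ximena: 55,500; Samir: 55,500

Qadir takes one-fifth of 555,000 = 111,000. The remaining 444,000 passes to the descendants.
The descendants' portion (444,000) is divided into 4 shares of 111,000: Ansel takes 111,000; Jarrah's 111,000 share passes to Jarrah's issue; Kerensa's 111,000 share passes to Kerensa's issue; Kenji's 111,000 share passes to Kenji's issue.
Jarrah's share (111,000) is divided into 3 shares of 37,000: Phaedra, Lorcan, and Wiremu each take 37,000.
Kerensa's share (111,000) is divided into 2 shares of 55,500: Yevgeni and Lena each take 55,500.
Kenji's share (111,000) is divided into 2 shares of 55,500: Ximena and Samir each take 55,500.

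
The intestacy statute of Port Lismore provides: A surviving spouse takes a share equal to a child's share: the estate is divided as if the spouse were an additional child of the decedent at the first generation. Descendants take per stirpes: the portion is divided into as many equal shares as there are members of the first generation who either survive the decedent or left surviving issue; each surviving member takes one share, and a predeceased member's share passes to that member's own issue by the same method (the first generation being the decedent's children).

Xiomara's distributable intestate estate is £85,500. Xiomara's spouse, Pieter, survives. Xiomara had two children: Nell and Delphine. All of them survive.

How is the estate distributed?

Pieter: £28,500; Nell: £28,500; Delphine: £28,500

The spouse counts as an additional share at the children's level, so there are 3 primary shares of £28,500. Pieter takes one such share (£28,500).
The children's combined portion (£57,000) is divided into 2 shares of £28,500: Nell and Delphine each take £28,500.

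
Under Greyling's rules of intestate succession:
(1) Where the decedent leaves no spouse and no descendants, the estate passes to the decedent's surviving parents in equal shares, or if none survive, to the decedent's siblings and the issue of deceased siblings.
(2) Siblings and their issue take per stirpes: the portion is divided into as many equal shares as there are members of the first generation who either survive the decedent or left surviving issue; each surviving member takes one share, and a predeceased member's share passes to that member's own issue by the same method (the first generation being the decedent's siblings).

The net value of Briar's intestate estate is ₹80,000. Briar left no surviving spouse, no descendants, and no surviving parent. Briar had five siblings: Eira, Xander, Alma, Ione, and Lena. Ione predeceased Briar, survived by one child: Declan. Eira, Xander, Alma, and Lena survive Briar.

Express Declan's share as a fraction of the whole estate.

The entire ₹80,000 passes to the siblings and their issue.
That amount (₹80,000) is divided into 5 shares of ₹16,000: Eira, Xander, Alma, and Lena each take ₹16,000; Ione's ₹16,000 share passes to Ione's issue.
Ione's share (₹16,000) passes entirely to Declan.

Declan receives 1/5 of the estate.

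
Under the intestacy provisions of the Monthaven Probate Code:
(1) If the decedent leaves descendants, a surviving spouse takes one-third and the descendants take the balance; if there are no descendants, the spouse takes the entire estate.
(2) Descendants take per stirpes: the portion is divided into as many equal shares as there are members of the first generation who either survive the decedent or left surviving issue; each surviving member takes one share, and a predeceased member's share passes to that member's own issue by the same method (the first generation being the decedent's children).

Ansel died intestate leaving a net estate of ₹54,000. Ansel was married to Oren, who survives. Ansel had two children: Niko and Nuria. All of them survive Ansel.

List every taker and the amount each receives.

Oren: ₹18,000; Niko: ₹18,000; Nuria: ₹18,000

Oren takes one-third of ₹54,000 = ₹18,000. The remaining ₹36,000 passes to the descendants.
The descendants' portion (₹36,000) is divided into 2 shares of ₹18,000: Niko and Nuria each take ₹18,000.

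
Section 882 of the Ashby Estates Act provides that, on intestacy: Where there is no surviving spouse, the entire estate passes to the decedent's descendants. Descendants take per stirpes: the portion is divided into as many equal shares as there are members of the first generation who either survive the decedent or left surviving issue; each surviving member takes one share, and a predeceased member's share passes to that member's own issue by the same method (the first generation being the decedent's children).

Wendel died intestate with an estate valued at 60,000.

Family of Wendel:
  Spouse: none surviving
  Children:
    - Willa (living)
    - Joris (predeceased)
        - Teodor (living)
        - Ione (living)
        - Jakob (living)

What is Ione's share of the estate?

The entire 60,000 passes to the descendants.
That amount (60,000) is divided into 2 shares of 30,000: Willa takes 30,000; Joris's 30,000 share passes to Joris's issue.
Joris's share (30,000) is divided into 3 shares of 10,000: Teodor, Ione, and Jakob each take 10,000.

Ione receives 10,000.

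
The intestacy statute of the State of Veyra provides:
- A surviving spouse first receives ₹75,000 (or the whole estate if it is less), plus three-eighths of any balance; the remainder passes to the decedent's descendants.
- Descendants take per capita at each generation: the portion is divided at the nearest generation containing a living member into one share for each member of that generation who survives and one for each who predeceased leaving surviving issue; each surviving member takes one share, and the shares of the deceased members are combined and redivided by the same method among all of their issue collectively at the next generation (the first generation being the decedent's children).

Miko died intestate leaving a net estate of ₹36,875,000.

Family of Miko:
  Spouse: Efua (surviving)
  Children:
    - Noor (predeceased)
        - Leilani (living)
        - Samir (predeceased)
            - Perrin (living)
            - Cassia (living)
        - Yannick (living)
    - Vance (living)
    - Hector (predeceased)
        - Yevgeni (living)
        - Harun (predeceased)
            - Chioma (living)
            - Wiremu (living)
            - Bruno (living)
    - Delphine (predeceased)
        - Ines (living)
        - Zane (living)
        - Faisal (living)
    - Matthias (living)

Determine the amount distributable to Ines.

Ines receives ₹1,725,000.

Efua first takes ₹75,000, leaving a balance of ₹36,800,000. Efua then takes three-eighths of the balance (₹13,800,000), for a total of ₹13,875,000. The remaining ₹23,000,000 passes to the descendants.
The descendants' portion (₹23,000,000) is divided at the children's generation into 5 shares of ₹4,600,000. Vance and Matthias each take ₹4,600,000. The 3 shares of the deceased (Noor, Hector, and Delphine) are combined into a pool of ₹13,800,000.
That pool (₹13,800,000) is divided at the grandchildren's generation into 8 shares of ₹1,725,000. Leilani, Yannick, Yevgeni, Ines, Zane, and Faisal each take ₹1,725,000. The 2 shares of the deceased (Samir and Harun) are combined into a pool of ₹3,450,000.
That pool (₹3,450,000) is divided at the great-grandchildren's generation equally among Perrin, Cassia, Chioma, Wiremu, and Bruno: ₹690,000 each.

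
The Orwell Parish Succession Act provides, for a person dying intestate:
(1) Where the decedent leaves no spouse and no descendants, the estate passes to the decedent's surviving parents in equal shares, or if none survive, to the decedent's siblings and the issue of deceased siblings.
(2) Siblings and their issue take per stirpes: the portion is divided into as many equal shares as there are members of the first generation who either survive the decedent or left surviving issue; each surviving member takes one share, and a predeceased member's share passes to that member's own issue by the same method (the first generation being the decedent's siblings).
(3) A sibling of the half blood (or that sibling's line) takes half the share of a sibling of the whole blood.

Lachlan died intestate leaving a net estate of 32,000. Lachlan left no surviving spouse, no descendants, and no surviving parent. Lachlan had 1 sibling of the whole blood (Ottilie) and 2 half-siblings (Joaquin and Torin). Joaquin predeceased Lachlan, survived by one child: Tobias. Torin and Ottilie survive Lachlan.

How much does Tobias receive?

The entire 32,000 passes to the siblings and their issue.
Counting each half-blood sibling's line as half a unit, there are 2 units in 32,000, so one unit is 16,000. Whole-blood lines (Ottilie) take 16,000 each; half-blood lines (Joaquin and Torin) take 8,000 each.
Joaquin's share (8,000) passes entirely to Tobias.

Tobias receives 8,000.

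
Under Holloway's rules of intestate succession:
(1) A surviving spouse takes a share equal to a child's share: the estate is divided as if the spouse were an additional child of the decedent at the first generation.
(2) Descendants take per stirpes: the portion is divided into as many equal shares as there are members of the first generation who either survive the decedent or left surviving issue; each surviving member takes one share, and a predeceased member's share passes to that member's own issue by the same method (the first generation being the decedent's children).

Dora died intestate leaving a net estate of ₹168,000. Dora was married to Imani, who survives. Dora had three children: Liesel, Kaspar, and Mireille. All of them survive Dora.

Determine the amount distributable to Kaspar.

Kaspar receives ₹42,000.

The spouse counts as an additional share at the children's level, so there are 4 primary shares of ₹42,000. Imani takes one such share (₹42,000).
The children's combined portion (₹126,000) is divided into 3 shares of ₹42,000: Liesel, Kaspar, and Mireille each take ₹42,000.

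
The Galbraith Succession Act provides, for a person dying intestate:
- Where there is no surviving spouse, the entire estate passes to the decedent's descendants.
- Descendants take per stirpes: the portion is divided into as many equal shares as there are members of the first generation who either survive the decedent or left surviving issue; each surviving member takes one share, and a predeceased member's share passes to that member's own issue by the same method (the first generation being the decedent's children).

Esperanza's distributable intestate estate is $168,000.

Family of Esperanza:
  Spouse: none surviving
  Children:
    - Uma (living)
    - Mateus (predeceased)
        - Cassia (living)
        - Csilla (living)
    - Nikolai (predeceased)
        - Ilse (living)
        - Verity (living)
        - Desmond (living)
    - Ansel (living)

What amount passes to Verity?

The entire $168,000 passes to the descendants.
That amount ($168,000) is divided into 4 shares of $42,000: Uma and Ansel each take $42,000; Mateus's $42,000 share passes to Mateus's issue; Nikolai's $42,000 share passes to Nikolai's issue.
Mateus's share ($42,000) is divided into 2 shares of $21,000: Cassia and Csilla each take $21,000.
Nikolai's share ($42,000) is divided into 3 shares of $14,000: Ilse, Verity, and Desmond each take $14,000.

Verity receives $14,000.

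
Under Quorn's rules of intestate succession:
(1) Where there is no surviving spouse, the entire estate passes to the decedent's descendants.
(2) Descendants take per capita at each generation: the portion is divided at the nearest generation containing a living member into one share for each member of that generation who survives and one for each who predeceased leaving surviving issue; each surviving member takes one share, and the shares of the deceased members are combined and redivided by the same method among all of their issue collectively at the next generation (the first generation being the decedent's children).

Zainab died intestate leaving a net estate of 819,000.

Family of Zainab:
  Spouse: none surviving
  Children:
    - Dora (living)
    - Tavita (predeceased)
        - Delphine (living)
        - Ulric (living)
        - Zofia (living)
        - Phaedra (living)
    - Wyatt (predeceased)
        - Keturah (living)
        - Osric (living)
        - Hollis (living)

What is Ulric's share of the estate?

Ulric receives 78,000.

The entire 819,000 passes to the descendants.
That amount (819,000) is divided at the children's generation into 3 shares of 273,000. Dora takes 273,000. The 2 shares of the deceased (Tavita and Wyatt) are combined into a pool of 546,000.
That pool (546,000) is divided at the grandchildren's generation equally among Delphine, Ulric, Zofia, Phaedra, Keturah, Osric, and Hollis: 78,000 each.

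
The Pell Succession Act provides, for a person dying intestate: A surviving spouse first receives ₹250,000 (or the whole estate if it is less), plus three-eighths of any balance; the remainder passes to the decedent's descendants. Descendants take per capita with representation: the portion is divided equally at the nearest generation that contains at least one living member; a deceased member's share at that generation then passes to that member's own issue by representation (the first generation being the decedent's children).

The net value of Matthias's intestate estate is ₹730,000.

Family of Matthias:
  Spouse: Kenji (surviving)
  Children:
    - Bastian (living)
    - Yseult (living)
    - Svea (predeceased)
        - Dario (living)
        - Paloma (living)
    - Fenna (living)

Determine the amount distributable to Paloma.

Kenji first takes ₹250,000, leaving a balance of ₹480,000. Kenji then takes three-eighths of the balance (₹180,000), for a total of ₹430,000. The remaining ₹300,000 passes to the descendants.
The descendants' portion (₹300,000) is divided into 4 shares of ₹75,000: Bastian, Yseult, and Fenna each take ₹75,000; Svea's ₹75,000 share passes to Svea's issue.
Svea's share (₹75,000) is divided into 2 shares of ₹37,500: Dario and Paloma each take ₹37,500.

Paloma receives ₹37,500.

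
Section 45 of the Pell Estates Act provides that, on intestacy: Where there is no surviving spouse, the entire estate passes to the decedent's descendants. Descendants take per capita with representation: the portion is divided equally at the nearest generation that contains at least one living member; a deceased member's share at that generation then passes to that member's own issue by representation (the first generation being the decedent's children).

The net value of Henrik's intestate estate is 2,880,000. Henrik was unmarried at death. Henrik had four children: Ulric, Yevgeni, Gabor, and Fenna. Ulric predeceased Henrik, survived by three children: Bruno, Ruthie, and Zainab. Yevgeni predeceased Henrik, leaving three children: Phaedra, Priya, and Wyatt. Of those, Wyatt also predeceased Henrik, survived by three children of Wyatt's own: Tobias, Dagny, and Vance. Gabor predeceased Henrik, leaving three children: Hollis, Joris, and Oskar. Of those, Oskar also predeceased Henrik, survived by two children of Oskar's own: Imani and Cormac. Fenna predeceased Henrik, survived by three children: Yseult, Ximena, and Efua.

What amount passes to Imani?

The entire 2,880,000 passes to the descendants.
No child survives, so the initial division is made at the grandchildren's generation.
That amount (2,880,000) is divided into 12 shares of 240,000: Bruno, Ruthie, Zainab, Phaedra, Priya, Hollis, Joris, Yseult, Ximena, and Efua each take 240,000; Wyatt's 240,000 share passes to Wyatt's issue; Oskar's 240,000 share passes to Oskar's issue.
Wyatt's share (240,000) is divided into 3 shares of 80,000: Tobias, Dagny, and Vance each take 80,000.
Oskar's share (240,000) is divided into 2 shares of 120,000: Imani and Cormac each take 120,000.

Imani receives 120,000.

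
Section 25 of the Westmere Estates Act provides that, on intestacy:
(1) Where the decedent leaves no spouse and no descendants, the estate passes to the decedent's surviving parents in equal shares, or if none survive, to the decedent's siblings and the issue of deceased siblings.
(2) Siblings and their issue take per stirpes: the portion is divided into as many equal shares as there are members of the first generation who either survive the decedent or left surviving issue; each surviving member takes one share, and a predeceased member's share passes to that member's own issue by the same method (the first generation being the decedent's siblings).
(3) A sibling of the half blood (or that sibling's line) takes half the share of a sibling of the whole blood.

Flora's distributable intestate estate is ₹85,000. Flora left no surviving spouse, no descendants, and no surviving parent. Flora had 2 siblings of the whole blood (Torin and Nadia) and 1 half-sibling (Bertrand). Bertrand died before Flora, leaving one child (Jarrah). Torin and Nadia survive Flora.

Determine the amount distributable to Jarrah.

Jarrah receives ₹17,000.

The entire ₹85,000 passes to the siblings and their issue.
Counting each half-blood sibling's line as half a unit, there are 5/2 units in ₹85,000, so one unit is ₹34,000. Whole-blood lines (Torin and Nadia) take ₹34,000 each; half-blood lines (Bertrand) take ₹17,000 each.
Bertrand's share (₹17,000) passes entirely to Jarrah.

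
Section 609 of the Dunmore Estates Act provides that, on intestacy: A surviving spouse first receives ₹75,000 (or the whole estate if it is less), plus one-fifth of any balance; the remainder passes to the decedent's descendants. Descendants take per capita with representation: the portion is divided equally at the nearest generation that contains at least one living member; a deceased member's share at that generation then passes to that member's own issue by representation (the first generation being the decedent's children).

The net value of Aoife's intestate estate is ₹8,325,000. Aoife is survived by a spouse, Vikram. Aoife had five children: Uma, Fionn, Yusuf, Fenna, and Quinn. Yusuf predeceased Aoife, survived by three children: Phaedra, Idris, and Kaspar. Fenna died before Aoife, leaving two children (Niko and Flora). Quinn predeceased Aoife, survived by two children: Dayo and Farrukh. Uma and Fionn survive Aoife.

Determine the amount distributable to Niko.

Vikram first takes ₹75,000, leaving a balance of ₹8,250,000. Vikram then takes one-fifth of the balance (₹1,650,000), for a total of ₹1,725,000. The remaining ₹6,600,000 passes to the descendants.
The descendants' portion (₹6,600,000) is divided into 5 shares of ₹1,320,000: Uma and Fionn each take ₹1,320,000; Yusuf's ₹1,320,000 share passes to Yusuf's issue; Fenna's ₹1,320,000 share passes to Fenna's issue; Quinn's ₹1,320,000 share passes to Quinn's issue.
Yusuf's share (₹1,320,000) is divided into 3 shares of ₹440,000: Phaedra, Idris, and Kaspar each take ₹440,000.
Fenna's share (₹1,320,000) is divided into 2 shares of ₹660,000: Niko and Flora each take ₹660,000.
Quinn's share (₹1,320,000) is divided into 2 shares of ₹660,000: Dayo and Farrukh each take ₹660,000.

Niko receives ₹660,000.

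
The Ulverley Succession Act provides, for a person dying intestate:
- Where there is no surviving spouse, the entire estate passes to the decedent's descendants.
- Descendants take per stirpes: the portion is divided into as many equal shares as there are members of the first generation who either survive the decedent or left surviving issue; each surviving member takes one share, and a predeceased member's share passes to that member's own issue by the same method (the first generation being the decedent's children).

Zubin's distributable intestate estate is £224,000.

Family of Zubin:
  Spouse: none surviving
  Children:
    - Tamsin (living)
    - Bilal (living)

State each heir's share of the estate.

Tamsin: £112,000; Bilal: £112,000

The entire £224,000 passes to the descendants.
That amount (£224,000) is divided into 2 shares of £112,000: Tamsin and Bilal each take £112,000.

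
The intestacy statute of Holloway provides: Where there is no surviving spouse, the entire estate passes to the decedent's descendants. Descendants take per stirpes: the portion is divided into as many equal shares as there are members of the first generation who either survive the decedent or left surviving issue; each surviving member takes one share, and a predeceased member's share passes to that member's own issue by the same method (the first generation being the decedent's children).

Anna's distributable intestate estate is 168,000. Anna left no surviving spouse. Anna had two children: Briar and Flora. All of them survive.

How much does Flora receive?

Flora receives 84,000.

The entire 168,000 passes to the descendants.
That amount (168,000) is divided into 2 shares of 84,000: Briar and Flora each take 84,000.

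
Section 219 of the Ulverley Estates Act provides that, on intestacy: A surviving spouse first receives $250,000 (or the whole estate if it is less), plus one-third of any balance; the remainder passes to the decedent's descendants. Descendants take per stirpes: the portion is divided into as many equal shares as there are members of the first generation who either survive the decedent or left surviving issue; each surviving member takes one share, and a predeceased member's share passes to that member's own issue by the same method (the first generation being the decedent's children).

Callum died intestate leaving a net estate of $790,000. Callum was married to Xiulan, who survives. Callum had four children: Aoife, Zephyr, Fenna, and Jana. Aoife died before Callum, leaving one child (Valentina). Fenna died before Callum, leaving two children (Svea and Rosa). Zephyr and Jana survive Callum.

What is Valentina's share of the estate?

Valentina receives $90,000.

Xiulan first takes $250,000, leaving a balance of $540,000. Xiulan then takes one-third of the balance ($180,000), for a total of $430,000. The remaining $360,000 passes to the descendants.
The descendants' portion ($360,000) is divided into 4 shares of $90,000: Zephyr and Jana each take $90,000; Aoife's $90,000 share passes to Aoife's issue; Fenna's $90,000 share passes to Fenna's issue.
Aoife's share ($90,000) passes entirely to Valentina.
Fenna's share ($90,000) is divided into 2 shares of $45,000: Svea and Rosa each take $45,000.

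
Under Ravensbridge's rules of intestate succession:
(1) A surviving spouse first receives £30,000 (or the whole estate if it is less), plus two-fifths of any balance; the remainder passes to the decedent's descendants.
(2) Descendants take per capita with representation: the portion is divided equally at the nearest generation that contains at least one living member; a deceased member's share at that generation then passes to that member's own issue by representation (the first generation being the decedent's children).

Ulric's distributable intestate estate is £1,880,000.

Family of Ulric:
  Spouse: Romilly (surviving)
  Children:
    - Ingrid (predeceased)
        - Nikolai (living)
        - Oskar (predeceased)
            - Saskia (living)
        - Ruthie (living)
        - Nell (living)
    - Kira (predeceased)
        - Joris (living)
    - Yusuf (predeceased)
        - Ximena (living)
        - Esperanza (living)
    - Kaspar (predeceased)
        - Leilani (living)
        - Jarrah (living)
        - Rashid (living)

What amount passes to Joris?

Joris receives £111,000.

Romilly first takes £30,000, leaving a balance of £1,850,000. Romilly then takes two-fifths of the balance (£740,000), for a total of £770,000. The remaining £1,110,000 passes to the descendants.
No child survives, so the initial division is made at the grandchildren's generation.
The descendants' portion (£1,110,000) is divided into 10 shares of £111,000: Nikolai, Ruthie, Nell, Joris, Ximena, Esperanza, Leilani, Jarrah, and Rashid each take £111,000; Oskar's £111,000 share passes to Oskar's issue.
Oskar's share (£111,000) passes entirely to Saskia.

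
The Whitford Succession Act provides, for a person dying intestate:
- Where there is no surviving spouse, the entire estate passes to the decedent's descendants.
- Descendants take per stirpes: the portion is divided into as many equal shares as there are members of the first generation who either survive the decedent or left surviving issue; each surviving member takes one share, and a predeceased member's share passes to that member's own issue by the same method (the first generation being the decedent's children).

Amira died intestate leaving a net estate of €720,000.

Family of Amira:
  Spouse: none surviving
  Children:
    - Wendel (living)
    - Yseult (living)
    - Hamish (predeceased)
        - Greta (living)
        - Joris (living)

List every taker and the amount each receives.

The entire €720,000 passes to the descendants.
That amount (€720,000) is divided into 3 shares of €240,000: Wendel and Yseult each take €240,000; Hamish's €240,000 share passes to Hamish's issue.
Hamish's share (€240,000) is divided into 2 shares of €120,000: Greta and Joris each take €120,000.

Wendel: €240,000; Yseult: €240,000; Greta: €120,000; Joris: €120,000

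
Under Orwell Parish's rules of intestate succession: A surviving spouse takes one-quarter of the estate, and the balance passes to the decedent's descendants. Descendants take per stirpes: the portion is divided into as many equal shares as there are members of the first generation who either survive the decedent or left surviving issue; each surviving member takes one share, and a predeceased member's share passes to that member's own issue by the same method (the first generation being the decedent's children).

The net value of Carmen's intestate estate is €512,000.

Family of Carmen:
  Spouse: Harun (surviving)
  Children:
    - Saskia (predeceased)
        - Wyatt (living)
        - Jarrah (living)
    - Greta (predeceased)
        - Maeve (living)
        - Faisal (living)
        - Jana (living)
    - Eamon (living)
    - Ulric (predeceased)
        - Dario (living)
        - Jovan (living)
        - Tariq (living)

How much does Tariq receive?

Harun takes one-quarter of €512,000 = €128,000. The remaining €384,000 passes to the descendants.
The descendants' portion (€384,000) is divided into 4 shares of €96,000: Eamon takes €96,000; Saskia's €96,000 share passes to Saskia's issue; Greta's €96,000 share passes to Greta's issue; Ulric's €96,000 share passes to Ulric's issue.
Saskia's share (€96,000) is divided into 2 shares of €48,000: Wyatt and Jarrah each take €48,000.
Greta's share (€96,000) is divided into 3 shares of €32,000: Maeve, Faisal, and Jana each take €32,000.
Ulric's share (€96,000) is divided into 3 shares of €32,000: Dario, Jovan, and Tariq each take €32,000.

Tariq receives €32,000.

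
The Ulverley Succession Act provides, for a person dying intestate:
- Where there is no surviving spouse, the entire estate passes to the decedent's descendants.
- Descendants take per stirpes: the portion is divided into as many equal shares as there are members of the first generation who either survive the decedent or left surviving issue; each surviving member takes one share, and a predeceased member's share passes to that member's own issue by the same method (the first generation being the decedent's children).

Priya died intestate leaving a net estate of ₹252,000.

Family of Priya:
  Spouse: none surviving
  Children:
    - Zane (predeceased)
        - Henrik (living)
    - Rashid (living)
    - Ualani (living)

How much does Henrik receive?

Henrik receives ₹84,000.

The entire ₹252,000 passes to the descendants.
That amount (₹252,000) is divided into 3 shares of ₹84,000: Rashid and Ualani each take ₹84,000; Zane's ₹84,000 share passes to Zane's issue.
Zane's share (₹84,000) passes entirely to Henrik.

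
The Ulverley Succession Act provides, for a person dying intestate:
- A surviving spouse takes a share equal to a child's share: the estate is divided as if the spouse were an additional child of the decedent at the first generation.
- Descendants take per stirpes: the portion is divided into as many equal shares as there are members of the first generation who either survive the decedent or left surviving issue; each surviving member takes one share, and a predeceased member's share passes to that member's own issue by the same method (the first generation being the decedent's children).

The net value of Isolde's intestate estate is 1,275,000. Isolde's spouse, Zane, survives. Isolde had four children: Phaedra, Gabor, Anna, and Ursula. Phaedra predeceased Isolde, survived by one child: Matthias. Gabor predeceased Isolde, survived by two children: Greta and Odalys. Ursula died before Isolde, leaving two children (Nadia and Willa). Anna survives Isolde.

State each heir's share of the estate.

The spouse counts as an additional share at the children's level, so there are 5 primary shares of 255,000. Zane takes one such share (255,000).
The children's combined portion (1,020,000) is divided into 4 shares of 255,000: Anna takes 255,000; Phaedra's 255,000 share passes to Phaedra's issue; Gabor's 255,000 share passes to Gabor's issue; Ursula's 255,000 share passes to Ursula's issue.
Phaedra's share (255,000) passes entirely to Matthias.
Gabor's share (255,000) is divided into 2 shares of 127,500: Greta and Odalys each take 127,500.
Ursula's share (255,000) is divided into 2 shares of 127,500: Nadia and Willa each take 127,500.

Zane: 255,000; Matthias: 255,000; Greta: 127,500; Odalys: 127,500; Anna: 255,000; Nadia: 127,500; Willa: 127,500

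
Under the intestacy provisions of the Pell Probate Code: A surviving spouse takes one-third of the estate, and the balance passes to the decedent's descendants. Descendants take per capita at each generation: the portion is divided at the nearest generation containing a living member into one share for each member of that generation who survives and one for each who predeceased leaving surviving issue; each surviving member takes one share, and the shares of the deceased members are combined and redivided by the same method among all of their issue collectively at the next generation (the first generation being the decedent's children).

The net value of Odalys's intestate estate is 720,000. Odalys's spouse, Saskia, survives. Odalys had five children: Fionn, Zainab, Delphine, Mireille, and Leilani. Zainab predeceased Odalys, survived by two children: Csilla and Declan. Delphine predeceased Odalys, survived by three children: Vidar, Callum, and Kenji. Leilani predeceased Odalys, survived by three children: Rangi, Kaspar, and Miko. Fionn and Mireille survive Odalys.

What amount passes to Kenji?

Kenji receives 36,000.

Saskia takes one-third of 720,000 = 240,000. The remaining 480,000 passes to the descendants.
The descendants' portion (480,000) is divided at the children's generation into 5 shares of 96,000. Fionn and Mireille each take 96,000. The 3 shares of the deceased (Zainab, Delphine, and Leilani) are combined into a pool of 288,000.
That pool (288,000) is divided at the grandchildren's generation equally among Csilla, Declan, Vidar, Callum, Kenji, Rangi, Kaspar, and Miko: 36,000 each.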